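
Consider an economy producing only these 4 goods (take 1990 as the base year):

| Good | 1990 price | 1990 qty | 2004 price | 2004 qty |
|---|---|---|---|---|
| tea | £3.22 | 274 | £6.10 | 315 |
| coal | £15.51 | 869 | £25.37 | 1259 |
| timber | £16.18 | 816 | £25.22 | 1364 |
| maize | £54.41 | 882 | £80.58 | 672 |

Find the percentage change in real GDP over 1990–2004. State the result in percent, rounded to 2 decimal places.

4.79%

Real GDP 1990 = Nominal GDP 1990 = 3.22·274 + 15.51·869 + 16.18·816 + 54.41·882 = 75552.97.
Real GDP 2004 (at 1990 prices) = 3.22·315 + 15.51·1259 + 16.18·1364 + 54.41·672 = 79174.43.
Real growth = 79174.43/75552.97 − 1 = 0.0479.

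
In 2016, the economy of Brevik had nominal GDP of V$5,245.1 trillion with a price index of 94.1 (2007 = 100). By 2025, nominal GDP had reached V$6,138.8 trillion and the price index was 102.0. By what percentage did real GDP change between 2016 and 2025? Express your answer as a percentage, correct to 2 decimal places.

Real GDP 2016 = 5245.1 / 0.941 = 5573.96.
Real GDP 2025 = 6138.8 / 1.020 = 6018.43.
Real growth = 6018.43 / 5573.96 − 1 = 0.0797.

7.97%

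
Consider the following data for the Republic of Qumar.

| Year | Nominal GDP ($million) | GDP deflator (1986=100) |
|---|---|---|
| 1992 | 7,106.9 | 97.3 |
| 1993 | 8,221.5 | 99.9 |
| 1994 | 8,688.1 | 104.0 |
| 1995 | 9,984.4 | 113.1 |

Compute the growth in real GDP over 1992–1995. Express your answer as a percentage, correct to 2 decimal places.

20.86%

Real GDP 1992 = 7106.9/0.973 = 7304.11.
Real GDP 1995 = 9984.4/1.131 = 8827.94.
Change = 8827.94/7304.11 − 1 = 0.2086.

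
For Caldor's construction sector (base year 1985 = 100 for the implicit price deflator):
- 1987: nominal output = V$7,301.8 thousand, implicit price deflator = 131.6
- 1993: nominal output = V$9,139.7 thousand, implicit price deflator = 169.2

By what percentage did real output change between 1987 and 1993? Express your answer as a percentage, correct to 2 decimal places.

-2.65%

Deflate each year: 1987 → 7301.8/1.316 = 5548.48; 1993 → 9139.7/1.692 = 5401.71.
So real output changed by 5401.71/5548.48 − 1 = -0.0265, i.e. -2.65%.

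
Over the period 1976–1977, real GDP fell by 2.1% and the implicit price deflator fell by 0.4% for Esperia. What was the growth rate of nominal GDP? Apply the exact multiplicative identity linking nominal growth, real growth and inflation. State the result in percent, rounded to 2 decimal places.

(1 + g_nom) = (1 + g_real)(1 + π) = 0.9790 × 0.9960 = 0.97508.

-2.49%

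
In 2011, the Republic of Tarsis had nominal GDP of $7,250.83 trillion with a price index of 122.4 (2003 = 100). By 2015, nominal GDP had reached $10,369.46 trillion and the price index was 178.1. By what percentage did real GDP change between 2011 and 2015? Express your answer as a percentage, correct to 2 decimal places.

Real GDP 2011 = 7250.83 / 1.224 = 5923.88.
Real GDP 2015 = 10369.46 / 1.781 = 5822.27.
Real growth = 5822.27 / 5923.88 − 1 = -0.0172.

-1.72%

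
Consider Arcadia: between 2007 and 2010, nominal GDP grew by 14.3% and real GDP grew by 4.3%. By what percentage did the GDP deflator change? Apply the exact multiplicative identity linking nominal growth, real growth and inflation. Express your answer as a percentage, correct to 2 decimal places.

(1 + g_nom) = (1 + g_real)(1 + π), so π = 1.1430 / 1.0430 − 1 = 0.09588.

9.59%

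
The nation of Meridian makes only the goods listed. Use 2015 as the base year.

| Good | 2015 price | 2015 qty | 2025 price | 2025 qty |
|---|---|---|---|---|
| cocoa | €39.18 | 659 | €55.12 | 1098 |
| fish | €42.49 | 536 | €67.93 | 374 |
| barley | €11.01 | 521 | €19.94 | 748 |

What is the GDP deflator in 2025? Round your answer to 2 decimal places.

Nominal GDP 2025 = 55.12·1098 + 67.93·374 + 19.94·748 = 100842.70.
Real GDP 2025 (at 2015 prices) = 39.18·1098 + 42.49·374 + 11.01·748 = 67146.38.
Deflator = Nominal/Real × 100 = 100842.70/67146.38 × 100 = 150.183.

150.18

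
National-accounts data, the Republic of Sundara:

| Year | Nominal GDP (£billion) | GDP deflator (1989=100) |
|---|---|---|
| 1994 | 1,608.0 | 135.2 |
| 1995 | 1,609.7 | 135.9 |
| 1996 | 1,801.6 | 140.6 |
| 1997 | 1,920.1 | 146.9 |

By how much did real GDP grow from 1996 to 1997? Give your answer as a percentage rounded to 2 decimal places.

2.01%

Real GDP 1996 = 1801.6/1.406 = 1281.37.
Real GDP 1997 = 1920.1/1.469 = 1307.08.
Change = 1307.08/1281.37 − 1 = 0.0201.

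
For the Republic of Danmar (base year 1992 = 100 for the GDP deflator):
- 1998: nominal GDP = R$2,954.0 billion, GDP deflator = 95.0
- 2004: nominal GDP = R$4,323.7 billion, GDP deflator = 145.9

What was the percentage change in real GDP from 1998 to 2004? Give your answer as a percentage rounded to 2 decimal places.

-4.70%

Deflate each year: 1998 → 2954.0/0.950 = 3109.47; 2004 → 4323.7/1.459 = 2963.47.
So real GDP changed by 2963.47/3109.47 − 1 = -0.0470, i.e. -4.70%.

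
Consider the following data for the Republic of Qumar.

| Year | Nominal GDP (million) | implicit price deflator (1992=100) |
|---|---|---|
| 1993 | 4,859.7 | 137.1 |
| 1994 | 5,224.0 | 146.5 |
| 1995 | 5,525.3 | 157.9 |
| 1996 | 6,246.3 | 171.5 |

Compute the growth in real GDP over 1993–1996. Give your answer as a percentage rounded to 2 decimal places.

Real GDP 1993 = 4859.7/1.371 = 3544.64.
Real GDP 1996 = 6246.3/1.715 = 3642.16.
Change = 3642.16/3544.64 − 1 = 0.0275.

2.75%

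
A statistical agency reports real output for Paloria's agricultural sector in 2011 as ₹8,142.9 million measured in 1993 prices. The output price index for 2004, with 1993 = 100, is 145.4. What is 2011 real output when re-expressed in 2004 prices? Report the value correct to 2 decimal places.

₹11,839.78 million

Real output in 2004 prices = Real output in 1993 prices × (P_2004/P_1993) = 8142.9 × 1.454 = 11839.78.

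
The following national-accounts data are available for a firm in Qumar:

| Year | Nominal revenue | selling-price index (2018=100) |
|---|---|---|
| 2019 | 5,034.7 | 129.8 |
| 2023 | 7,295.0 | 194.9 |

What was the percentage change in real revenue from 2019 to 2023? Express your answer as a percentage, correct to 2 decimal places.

-3.50%

Real revenue 2019 = 5034.7 / 1.298 = 3878.81.
Real revenue 2023 = 7295.0 / 1.949 = 3742.95.
Real growth = 3742.95 / 3878.81 − 1 = -0.0350.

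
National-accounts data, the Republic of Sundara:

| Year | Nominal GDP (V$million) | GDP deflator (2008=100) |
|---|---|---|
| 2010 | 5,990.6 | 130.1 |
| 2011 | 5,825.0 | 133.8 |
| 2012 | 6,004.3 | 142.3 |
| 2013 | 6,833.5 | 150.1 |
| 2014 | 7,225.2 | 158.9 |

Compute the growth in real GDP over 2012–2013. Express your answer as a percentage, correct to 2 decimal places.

7.90%

Real GDP 2012 = 6004.3/1.423 = 4219.47.
Real GDP 2013 = 6833.5/1.501 = 4552.63.
Change = 4552.63/4219.47 − 1 = 0.0790.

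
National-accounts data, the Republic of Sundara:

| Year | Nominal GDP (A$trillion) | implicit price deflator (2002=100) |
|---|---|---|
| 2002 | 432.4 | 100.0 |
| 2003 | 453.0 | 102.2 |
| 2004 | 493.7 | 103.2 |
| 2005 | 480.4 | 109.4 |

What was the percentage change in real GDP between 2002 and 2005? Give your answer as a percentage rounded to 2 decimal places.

Real GDP 2002 = 432.4/1.000 = 432.40.
Real GDP 2005 = 480.4/1.094 = 439.12.
Change = 439.12/432.40 − 1 = 0.0155.

1.55%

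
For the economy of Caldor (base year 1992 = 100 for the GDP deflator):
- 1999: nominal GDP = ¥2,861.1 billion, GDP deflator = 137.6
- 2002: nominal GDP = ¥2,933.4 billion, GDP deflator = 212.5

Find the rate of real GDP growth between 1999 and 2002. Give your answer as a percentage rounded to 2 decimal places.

Real GDP 1999 = 2861.1 / 1.376 = 2079.29.
Real GDP 2002 = 2933.4 / 2.125 = 1380.42.
Real growth = 1380.42 / 2079.29 − 1 = -0.3361.

-33.61%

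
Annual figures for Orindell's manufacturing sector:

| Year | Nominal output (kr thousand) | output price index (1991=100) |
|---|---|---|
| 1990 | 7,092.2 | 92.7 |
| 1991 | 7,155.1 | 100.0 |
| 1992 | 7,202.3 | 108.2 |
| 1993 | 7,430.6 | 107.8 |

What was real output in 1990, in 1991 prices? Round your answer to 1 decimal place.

kr 7,650.7 thousand

Real output 1990 = 7092.2 / 0.927 = 7650.70.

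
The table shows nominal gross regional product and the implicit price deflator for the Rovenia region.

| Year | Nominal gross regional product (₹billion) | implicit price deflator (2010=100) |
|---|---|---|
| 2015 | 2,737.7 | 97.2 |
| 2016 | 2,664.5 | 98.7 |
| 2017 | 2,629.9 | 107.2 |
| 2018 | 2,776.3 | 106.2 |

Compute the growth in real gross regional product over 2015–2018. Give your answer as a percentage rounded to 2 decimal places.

Real gross regional product 2015 = 2737.7/0.972 = 2816.56.
Real gross regional product 2018 = 2776.3/1.062 = 2614.22.
Change = 2614.22/2816.56 − 1 = -0.0718.

-7.18%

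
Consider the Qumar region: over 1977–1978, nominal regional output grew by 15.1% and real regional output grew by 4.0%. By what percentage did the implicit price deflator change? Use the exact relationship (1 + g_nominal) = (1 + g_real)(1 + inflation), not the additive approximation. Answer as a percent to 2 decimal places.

10.67%

(1 + g_nom) = (1 + g_real)(1 + π), so π = 1.1510 / 1.0400 − 1 = 0.10673.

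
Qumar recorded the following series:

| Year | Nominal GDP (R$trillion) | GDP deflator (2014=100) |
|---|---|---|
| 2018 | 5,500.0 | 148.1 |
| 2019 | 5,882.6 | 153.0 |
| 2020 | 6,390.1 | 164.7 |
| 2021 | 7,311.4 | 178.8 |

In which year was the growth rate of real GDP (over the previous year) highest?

2019: real = 5882.6/1.530 = 3844.84; growth vs 2018 (3713.71) = 3.53%.
2020: real = 6390.1/1.647 = 3879.84; growth vs 2019 (3844.84) = 0.91%.
2021: real = 7311.4/1.788 = 4089.15; growth vs 2020 (3879.84) = 5.39%.

2021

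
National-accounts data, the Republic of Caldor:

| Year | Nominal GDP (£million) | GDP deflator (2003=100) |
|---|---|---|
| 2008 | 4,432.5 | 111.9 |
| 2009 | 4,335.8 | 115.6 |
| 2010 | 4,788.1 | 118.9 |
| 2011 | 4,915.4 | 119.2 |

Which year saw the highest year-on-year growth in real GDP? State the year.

2009: real = 4335.8/1.156 = 3750.69; growth vs 2008 (3961.13) = -5.31%.
2010: real = 4788.1/1.189 = 4027.00; growth vs 2009 (3750.69) = 7.37%.
2011: real = 4915.4/1.192 = 4123.66; growth vs 2010 (4027.00) = 2.40%.

2010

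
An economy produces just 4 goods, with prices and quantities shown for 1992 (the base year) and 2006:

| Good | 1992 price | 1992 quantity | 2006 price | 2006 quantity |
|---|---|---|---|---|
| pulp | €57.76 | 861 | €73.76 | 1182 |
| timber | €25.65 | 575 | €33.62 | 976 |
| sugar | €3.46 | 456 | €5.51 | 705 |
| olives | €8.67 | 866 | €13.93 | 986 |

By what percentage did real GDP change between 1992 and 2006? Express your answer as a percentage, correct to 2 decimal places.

Real GDP 1992 = Nominal GDP 1992 = 57.76·861 + 25.65·575 + 3.46·456 + 8.67·866 = 73566.09.
Real GDP 2006 (at 1992 prices) = 57.76·1182 + 25.65·976 + 3.46·705 + 8.67·986 = 104294.64.
Real growth = 104294.64/73566.09 − 1 = 0.4177.

41.77%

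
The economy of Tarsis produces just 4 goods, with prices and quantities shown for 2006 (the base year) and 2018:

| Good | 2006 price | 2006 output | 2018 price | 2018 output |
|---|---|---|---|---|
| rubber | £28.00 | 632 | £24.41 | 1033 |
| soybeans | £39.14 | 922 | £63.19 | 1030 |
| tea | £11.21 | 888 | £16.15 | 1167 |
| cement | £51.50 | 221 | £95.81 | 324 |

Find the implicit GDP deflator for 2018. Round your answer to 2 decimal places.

Nominal GDP 2018 = 24.41·1033 + 63.19·1030 + 16.15·1167 + 95.81·324 = 140190.72.
Real GDP 2018 (at 2006 prices) = 28.00·1033 + 39.14·1030 + 11.21·1167 + 51.50·324 = 99006.27.
Deflator = Nominal/Real × 100 = 140190.72/99006.27 × 100 = 141.598.

141.60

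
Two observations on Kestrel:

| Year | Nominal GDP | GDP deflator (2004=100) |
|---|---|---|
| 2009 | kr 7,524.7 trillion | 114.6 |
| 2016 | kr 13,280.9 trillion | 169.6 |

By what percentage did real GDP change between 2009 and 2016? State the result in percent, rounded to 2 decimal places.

Deflate each year: 2009 → 7524.7/1.146 = 6566.06; 2016 → 13280.9/1.696 = 7830.72.
So real GDP changed by 7830.72/6566.06 − 1 = 0.1926, i.e. 19.26%.

19.26%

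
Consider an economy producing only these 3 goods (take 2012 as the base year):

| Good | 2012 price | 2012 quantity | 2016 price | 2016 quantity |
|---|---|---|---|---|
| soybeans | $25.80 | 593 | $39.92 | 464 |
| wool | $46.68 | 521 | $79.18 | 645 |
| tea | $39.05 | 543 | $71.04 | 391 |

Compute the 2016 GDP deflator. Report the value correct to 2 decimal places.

169.79

Nominal GDP 2016 = 39.92·464 + 79.18·645 + 71.04·391 = 97370.62.
Real GDP 2016 (at 2012 prices) = 25.80·464 + 46.68·645 + 39.05·391 = 57348.35.
Deflator = Nominal/Real × 100 = 97370.62/57348.35 × 100 = 169.788.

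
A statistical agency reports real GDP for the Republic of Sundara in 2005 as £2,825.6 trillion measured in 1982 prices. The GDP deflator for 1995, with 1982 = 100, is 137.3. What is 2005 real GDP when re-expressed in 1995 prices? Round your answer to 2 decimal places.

£3,879.55 trillion

Real GDP in 1995 prices = Real GDP in 1982 prices × (P_1995/P_1982) = 2825.6 × 1.373 = 3879.55.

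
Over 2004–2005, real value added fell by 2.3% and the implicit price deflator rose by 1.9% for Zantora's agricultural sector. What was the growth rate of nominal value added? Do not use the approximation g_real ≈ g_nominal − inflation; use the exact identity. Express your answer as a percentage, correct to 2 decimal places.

(1 + g_nom) = (1 + g_real)(1 + π) = 0.9770 × 1.0190 = 0.99556.

-0.44%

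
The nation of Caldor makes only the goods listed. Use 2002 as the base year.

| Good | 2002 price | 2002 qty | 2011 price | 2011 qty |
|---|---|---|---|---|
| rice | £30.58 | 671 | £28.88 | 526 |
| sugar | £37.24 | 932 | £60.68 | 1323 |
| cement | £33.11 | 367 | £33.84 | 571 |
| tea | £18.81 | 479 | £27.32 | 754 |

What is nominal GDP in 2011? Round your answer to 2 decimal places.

£135392.44

Nominal GDP 2011 = Σ (p_2011 × q_2011) = 28.88·526 + 60.68·1323 + 33.84·571 + 27.32·754 = 135392.44.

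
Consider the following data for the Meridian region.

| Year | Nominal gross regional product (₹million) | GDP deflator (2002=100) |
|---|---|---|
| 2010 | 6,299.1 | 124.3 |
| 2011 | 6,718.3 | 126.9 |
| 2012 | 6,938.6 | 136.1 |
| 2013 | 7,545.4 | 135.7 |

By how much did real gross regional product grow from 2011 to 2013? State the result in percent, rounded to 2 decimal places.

Real gross regional product 2011 = 6718.3/1.269 = 5294.17.
Real gross regional product 2013 = 7545.4/1.357 = 5560.35.
Change = 5560.35/5294.17 − 1 = 0.0503.

5.03%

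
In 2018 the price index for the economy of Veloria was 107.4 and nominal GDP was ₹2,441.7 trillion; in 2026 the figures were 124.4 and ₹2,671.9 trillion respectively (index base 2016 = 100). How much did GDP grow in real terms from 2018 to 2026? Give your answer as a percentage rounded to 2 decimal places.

-5.53%

Real GDP 2018 = 2441.7 / 1.074 = 2273.46.
Real GDP 2026 = 2671.9 / 1.244 = 2147.83.
Real growth = 2147.83 / 2273.46 − 1 = -0.0553.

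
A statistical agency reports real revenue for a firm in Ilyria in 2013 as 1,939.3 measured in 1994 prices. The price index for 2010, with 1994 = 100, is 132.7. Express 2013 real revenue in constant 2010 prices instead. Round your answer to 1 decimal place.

Real revenue in 2010 prices = Real revenue in 1994 prices × (P_2010/P_1994) = 1939.3 × 1.327 = 2573.45.

2,573.5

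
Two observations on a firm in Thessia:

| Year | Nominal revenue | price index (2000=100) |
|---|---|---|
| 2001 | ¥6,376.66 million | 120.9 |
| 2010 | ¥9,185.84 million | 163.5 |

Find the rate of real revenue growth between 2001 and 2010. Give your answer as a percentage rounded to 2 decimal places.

6.52%

Real revenue 2001 = 6376.66 / 1.209 = 5274.33.
Real revenue 2010 = 9185.84 / 1.635 = 5618.25.
Real growth = 5618.25 / 5274.33 − 1 = 0.0652.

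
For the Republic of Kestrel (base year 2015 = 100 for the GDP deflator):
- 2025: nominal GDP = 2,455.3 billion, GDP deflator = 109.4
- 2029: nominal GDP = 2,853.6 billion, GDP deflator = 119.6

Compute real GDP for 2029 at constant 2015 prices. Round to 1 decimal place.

2,386.0 billion

Real GDP = Nominal / (GDP deflator/100) = 2853.6 / 1.196 = 2385.95.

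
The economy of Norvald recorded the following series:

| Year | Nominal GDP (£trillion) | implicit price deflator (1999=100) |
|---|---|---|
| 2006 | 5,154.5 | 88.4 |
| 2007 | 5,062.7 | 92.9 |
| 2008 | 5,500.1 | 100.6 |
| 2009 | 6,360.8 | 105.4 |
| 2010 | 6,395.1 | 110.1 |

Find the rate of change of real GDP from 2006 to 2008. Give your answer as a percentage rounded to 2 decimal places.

Real GDP 2006 = 5154.5/0.884 = 5830.88.
Real GDP 2008 = 5500.1/1.006 = 5467.30.
Change = 5467.30/5830.88 − 1 = -0.0624.

-6.24%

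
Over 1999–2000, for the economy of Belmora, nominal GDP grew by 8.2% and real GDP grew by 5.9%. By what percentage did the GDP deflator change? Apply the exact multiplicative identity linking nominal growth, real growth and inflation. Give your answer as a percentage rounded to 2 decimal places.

(1 + g_nom) = (1 + g_real)(1 + π), so π = 1.0820 / 1.0590 − 1 = 0.02172.

2.17%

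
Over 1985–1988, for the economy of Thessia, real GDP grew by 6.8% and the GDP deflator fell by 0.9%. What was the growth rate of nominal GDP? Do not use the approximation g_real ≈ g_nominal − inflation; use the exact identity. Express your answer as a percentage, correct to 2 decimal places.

5.84%

(1 + g_nom) = (1 + g_real)(1 + π) = 1.0680 × 0.9910 = 1.05839.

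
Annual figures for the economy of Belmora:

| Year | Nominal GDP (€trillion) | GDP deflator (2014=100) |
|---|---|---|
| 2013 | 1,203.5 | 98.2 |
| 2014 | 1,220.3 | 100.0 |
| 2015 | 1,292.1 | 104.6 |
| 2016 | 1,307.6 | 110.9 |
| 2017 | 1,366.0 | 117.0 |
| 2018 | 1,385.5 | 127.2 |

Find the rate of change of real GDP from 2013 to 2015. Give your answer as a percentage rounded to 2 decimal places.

0.79%

Real GDP 2013 = 1203.5/0.982 = 1225.56.
Real GDP 2015 = 1292.1/1.046 = 1235.28.
Change = 1235.28/1225.56 − 1 = 0.0079.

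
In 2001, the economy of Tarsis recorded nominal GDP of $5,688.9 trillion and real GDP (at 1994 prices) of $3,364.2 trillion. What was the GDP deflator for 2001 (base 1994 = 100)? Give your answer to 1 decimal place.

169.1

GDP deflator = (Nominal / Real) × 100 = 5688.9 / 3364.2 × 100 = 169.10.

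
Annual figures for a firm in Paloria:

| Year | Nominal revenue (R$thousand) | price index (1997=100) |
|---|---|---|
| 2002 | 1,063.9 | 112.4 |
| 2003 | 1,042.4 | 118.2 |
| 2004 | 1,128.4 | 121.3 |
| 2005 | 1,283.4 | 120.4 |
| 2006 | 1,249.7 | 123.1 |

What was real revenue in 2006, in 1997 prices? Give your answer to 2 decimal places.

R$1,015.19 thousand

Real revenue 2006 = 1249.7 / 1.231 = 1015.19.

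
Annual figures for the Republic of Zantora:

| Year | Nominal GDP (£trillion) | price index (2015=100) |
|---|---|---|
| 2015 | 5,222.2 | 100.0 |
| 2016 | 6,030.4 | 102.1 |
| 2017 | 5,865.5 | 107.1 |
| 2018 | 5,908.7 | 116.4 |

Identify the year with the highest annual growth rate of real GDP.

2016

2016: real = 6030.4/1.021 = 5906.37; growth vs 2015 (5222.20) = 13.10%.
2017: real = 5865.5/1.071 = 5476.66; growth vs 2016 (5906.37) = -7.28%.
2018: real = 5908.7/1.164 = 5076.20; growth vs 2017 (5476.66) = -7.31%.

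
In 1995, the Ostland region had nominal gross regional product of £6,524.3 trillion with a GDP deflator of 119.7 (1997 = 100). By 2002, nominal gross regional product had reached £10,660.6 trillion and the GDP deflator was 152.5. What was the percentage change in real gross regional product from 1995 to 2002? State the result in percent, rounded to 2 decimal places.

Deflate each year: 1995 → 6524.3/1.197 = 5450.54; 2002 → 10660.6/1.525 = 6990.56.
So real gross regional product changed by 6990.56/5450.54 − 1 = 0.2825, i.e. 28.25%.

28.25%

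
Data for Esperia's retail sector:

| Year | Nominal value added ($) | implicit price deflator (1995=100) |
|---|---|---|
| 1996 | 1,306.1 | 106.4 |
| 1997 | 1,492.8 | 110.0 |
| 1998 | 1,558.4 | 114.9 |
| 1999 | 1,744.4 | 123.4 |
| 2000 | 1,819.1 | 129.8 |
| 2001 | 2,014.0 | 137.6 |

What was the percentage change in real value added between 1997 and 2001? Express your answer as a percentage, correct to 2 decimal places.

7.85%

Real value added 1997 = 1492.8/1.100 = 1357.09.
Real value added 2001 = 2014.0/1.376 = 1463.66.
Change = 1463.66/1357.09 − 1 = 0.0785.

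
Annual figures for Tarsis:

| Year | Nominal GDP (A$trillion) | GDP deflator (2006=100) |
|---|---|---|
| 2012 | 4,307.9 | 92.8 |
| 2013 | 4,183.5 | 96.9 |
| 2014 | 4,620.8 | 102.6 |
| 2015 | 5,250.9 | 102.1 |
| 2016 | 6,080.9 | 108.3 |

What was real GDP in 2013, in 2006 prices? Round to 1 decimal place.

A$4,317.3 trillion

Real GDP 2013 = 4183.5 / 0.969 = 4317.34.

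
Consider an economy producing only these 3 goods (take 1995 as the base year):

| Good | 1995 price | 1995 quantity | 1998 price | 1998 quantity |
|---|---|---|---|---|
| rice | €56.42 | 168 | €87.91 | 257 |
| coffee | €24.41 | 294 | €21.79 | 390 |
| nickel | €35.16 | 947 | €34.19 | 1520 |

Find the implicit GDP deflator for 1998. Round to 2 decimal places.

Nominal GDP 1998 = 87.91·257 + 21.79·390 + 34.19·1520 = 83059.77.
Real GDP 1998 (at 1995 prices) = 56.42·257 + 24.41·390 + 35.16·1520 = 77463.04.
Deflator = Nominal/Real × 100 = 83059.77/77463.04 × 100 = 107.225.

107.23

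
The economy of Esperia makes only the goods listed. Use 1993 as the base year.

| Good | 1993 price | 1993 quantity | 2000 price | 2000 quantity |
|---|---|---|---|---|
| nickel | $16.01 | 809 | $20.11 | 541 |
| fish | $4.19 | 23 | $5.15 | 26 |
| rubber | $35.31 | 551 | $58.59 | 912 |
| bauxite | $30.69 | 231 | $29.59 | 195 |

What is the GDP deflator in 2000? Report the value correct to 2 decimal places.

149.53

Nominal GDP 2000 = 20.11·541 + 5.15·26 + 58.59·912 + 29.59·195 = 70217.54.
Real GDP 2000 (at 1993 prices) = 16.01·541 + 4.19·26 + 35.31·912 + 30.69·195 = 46957.62.
Deflator = Nominal/Real × 100 = 70217.54/46957.62 × 100 = 149.534.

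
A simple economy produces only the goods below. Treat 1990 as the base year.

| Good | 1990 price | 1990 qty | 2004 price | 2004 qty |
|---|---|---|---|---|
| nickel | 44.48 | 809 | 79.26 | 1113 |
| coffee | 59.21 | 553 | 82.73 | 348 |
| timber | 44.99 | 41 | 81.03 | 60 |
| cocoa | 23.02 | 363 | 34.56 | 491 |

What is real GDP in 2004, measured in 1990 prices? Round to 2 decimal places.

84113.54

Real GDP 2004 = Σ (p_1990 × q_2004) = 44.48·1113 + 59.21·348 + 44.99·60 + 23.02·491 = 84113.54.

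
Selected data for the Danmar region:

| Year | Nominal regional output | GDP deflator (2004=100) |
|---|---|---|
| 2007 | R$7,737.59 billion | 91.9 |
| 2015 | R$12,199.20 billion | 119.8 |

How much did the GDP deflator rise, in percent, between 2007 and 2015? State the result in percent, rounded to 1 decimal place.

30.4%

Price-level change = 119.8 / 91.9 − 1 = 0.3036.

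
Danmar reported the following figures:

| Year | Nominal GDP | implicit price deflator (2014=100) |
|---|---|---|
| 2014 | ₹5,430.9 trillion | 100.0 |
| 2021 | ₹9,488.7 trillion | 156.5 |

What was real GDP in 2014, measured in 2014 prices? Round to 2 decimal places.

₹5,430.90 trillion

Real GDP = Nominal / (implicit price deflator/100) = 5430.9 / 1.000 = 5430.90.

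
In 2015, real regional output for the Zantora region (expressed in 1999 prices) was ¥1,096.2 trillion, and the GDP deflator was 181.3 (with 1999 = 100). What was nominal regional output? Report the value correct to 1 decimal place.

¥1,987.4 trillion

Nominal regional output = Real × (GDP deflator/100) = 1096.2 × 1.813 = 1987.41.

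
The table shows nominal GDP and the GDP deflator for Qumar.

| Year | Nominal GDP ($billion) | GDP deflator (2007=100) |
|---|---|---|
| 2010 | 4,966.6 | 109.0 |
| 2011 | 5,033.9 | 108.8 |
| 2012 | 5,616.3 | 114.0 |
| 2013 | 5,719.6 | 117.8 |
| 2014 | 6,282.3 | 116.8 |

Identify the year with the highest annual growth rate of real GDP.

2011: real = 5033.9/1.088 = 4626.75; growth vs 2010 (4556.51) = 1.54%.
2012: real = 5616.3/1.140 = 4926.58; growth vs 2011 (4626.75) = 6.48%.
2013: real = 5719.6/1.178 = 4855.35; growth vs 2012 (4926.58) = -1.45%.
2014: real = 6282.3/1.168 = 5378.68; growth vs 2013 (4855.35) = 10.78%.

2014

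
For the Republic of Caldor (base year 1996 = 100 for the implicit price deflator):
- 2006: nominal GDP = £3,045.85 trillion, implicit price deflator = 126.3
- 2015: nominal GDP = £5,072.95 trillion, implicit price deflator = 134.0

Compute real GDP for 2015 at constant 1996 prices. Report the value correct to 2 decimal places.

£3,785.78 trillion

Real GDP = Nominal / (implicit price deflator/100) = 5072.95 / 1.340 = 3785.78.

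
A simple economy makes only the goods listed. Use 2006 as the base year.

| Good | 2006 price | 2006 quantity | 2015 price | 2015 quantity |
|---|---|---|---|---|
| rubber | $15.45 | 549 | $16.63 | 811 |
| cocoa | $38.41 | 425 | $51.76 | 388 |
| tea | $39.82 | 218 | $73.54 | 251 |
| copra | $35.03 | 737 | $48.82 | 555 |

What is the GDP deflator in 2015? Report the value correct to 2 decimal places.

139.13

Nominal GDP 2015 = 16.63·811 + 51.76·388 + 73.54·251 + 48.82·555 = 79123.45.
Real GDP 2015 (at 2006 prices) = 15.45·811 + 38.41·388 + 39.82·251 + 35.03·555 = 56869.50.
Deflator = Nominal/Real × 100 = 79123.45/56869.50 × 100 = 139.132.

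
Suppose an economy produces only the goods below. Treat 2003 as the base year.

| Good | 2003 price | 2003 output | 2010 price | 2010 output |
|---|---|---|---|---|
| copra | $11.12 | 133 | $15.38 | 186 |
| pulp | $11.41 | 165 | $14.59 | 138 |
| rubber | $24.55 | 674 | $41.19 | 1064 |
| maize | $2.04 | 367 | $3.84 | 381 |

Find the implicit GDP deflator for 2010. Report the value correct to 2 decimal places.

164.25

Nominal GDP 2010 = 15.38·186 + 14.59·138 + 41.19·1064 + 3.84·381 = 50163.30.
Real GDP 2010 (at 2003 prices) = 11.12·186 + 11.41·138 + 24.55·1064 + 2.04·381 = 30541.34.
Deflator = Nominal/Real × 100 = 50163.30/30541.34 × 100 = 164.247.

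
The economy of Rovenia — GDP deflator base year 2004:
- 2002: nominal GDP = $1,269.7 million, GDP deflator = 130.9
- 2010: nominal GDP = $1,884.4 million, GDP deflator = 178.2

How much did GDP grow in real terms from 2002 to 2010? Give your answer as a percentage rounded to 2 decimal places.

9.02%

Deflate each year: 2002 → 1269.7/1.309 = 969.98; 2010 → 1884.4/1.782 = 1057.46.
So real GDP changed by 1057.46/969.98 − 1 = 0.0902, i.e. 9.02%.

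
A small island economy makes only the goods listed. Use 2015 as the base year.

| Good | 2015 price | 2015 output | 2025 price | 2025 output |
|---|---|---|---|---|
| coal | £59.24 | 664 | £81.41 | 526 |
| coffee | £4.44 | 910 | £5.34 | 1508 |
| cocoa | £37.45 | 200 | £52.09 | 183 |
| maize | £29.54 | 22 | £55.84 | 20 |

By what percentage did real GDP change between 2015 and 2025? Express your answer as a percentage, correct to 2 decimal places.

Real GDP 2015 = Nominal GDP 2015 = 59.24·664 + 4.44·910 + 37.45·200 + 29.54·22 = 51515.64.
Real GDP 2025 (at 2015 prices) = 59.24·526 + 4.44·1508 + 37.45·183 + 29.54·20 = 45299.91.
Real growth = 45299.91/51515.64 − 1 = -0.1207.

-12.07%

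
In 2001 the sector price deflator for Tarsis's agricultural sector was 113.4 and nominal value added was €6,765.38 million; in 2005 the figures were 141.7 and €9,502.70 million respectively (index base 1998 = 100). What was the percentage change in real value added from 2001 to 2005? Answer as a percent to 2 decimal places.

12.41%

Real value added 2001 = 6765.38 / 1.134 = 5965.94.
Real value added 2005 = 9502.70 / 1.417 = 6706.21.
Real growth = 6706.21 / 5965.94 − 1 = 0.1241.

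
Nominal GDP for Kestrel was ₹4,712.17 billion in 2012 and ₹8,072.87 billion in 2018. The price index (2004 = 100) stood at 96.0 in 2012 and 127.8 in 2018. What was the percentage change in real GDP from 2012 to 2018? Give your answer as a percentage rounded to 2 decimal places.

28.69%

Real GDP 2012 = 4712.17 / 0.960 = 4908.51.
Real GDP 2018 = 8072.87 / 1.278 = 6316.80.
Real growth = 6316.80 / 4908.51 − 1 = 0.2869.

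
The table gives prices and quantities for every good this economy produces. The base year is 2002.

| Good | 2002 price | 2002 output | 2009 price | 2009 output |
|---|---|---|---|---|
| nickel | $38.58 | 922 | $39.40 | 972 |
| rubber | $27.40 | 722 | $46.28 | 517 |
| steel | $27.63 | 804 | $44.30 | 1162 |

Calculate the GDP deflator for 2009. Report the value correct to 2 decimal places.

Nominal GDP 2009 = 39.40·972 + 46.28·517 + 44.30·1162 = 113700.16.
Real GDP 2009 (at 2002 prices) = 38.58·972 + 27.40·517 + 27.63·1162 = 83771.62.
Deflator = Nominal/Real × 100 = 113700.16/83771.62 × 100 = 135.726.

135.73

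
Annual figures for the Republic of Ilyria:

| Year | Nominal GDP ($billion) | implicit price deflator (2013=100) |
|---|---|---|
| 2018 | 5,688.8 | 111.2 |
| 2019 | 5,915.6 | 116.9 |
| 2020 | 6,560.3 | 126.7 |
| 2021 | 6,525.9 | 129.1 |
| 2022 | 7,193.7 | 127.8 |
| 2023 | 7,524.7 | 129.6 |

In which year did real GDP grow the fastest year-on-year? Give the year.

2019: real = 5915.6/1.169 = 5060.39; growth vs 2018 (5115.83) = -1.08%.
2020: real = 6560.3/1.267 = 5177.82; growth vs 2019 (5060.39) = 2.32%.
2021: real = 6525.9/1.291 = 5054.92; growth vs 2020 (5177.82) = -2.37%.
2022: real = 7193.7/1.278 = 5628.87; growth vs 2021 (5054.92) = 11.35%.
2023: real = 7524.7/1.296 = 5806.10; growth vs 2022 (5628.87) = 3.15%.

2022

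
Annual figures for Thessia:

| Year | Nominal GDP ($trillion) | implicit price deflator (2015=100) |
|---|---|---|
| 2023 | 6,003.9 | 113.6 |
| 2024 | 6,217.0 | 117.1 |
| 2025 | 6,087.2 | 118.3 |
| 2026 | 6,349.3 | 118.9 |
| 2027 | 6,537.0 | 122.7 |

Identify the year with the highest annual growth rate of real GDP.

2026

2024: real = 6217.0/1.171 = 5309.14; growth vs 2023 (5285.12) = 0.45%.
2025: real = 6087.2/1.183 = 5145.56; growth vs 2024 (5309.14) = -3.08%.
2026: real = 6349.3/1.189 = 5340.03; growth vs 2025 (5145.56) = 3.78%.
2027: real = 6537.0/1.227 = 5327.63; growth vs 2026 (5340.03) = -0.23%.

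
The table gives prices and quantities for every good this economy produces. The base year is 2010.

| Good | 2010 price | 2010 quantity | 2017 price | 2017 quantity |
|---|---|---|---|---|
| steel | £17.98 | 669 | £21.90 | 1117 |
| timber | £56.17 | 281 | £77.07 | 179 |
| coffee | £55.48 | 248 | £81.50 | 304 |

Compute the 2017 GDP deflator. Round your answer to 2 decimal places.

Nominal GDP 2017 = 21.90·1117 + 77.07·179 + 81.50·304 = 63033.83.
Real GDP 2017 (at 2010 prices) = 17.98·1117 + 56.17·179 + 55.48·304 = 47004.01.
Deflator = Nominal/Real × 100 = 63033.83/47004.01 × 100 = 134.103.

134.10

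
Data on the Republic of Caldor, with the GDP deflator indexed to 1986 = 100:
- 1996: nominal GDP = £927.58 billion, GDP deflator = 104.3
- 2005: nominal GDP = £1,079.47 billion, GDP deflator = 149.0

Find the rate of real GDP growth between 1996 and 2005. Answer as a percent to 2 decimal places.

Real GDP 1996 = 927.58 / 1.043 = 889.34.
Real GDP 2005 = 1079.47 / 1.490 = 724.48.
Real growth = 724.48 / 889.34 − 1 = -0.1854.

-18.54%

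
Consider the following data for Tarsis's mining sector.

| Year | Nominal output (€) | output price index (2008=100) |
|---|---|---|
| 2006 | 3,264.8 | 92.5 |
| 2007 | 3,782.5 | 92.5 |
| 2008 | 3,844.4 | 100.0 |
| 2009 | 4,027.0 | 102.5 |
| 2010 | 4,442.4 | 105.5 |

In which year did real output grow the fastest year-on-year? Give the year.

2007

2007: real = 3782.5/0.925 = 4089.19; growth vs 2006 (3529.51) = 15.86%.
2008: real = 3844.4/1.000 = 3844.40; growth vs 2007 (4089.19) = -5.99%.
2009: real = 4027.0/1.025 = 3928.78; growth vs 2008 (3844.40) = 2.19%.
2010: real = 4442.4/1.055 = 4210.81; growth vs 2009 (3928.78) = 7.18%.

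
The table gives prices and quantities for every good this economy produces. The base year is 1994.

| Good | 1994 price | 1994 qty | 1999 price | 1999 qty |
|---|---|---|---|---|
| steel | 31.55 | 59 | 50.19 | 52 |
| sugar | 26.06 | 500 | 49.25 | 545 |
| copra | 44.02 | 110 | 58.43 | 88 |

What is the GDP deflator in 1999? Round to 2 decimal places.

Nominal GDP 1999 = 50.19·52 + 49.25·545 + 58.43·88 = 34592.97.
Real GDP 1999 (at 1994 prices) = 31.55·52 + 26.06·545 + 44.02·88 = 19717.06.
Deflator = Nominal/Real × 100 = 34592.97/19717.06 × 100 = 175.447.

175.45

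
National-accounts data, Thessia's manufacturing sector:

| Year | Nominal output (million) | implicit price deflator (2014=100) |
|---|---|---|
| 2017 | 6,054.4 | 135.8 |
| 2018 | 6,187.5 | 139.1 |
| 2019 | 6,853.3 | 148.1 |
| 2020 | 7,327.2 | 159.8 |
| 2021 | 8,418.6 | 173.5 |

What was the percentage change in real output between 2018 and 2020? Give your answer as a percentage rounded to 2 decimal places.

Real output 2018 = 6187.5/1.391 = 4448.24.
Real output 2020 = 7327.2/1.598 = 4585.23.
Change = 4585.23/4448.24 − 1 = 0.0308.

3.08%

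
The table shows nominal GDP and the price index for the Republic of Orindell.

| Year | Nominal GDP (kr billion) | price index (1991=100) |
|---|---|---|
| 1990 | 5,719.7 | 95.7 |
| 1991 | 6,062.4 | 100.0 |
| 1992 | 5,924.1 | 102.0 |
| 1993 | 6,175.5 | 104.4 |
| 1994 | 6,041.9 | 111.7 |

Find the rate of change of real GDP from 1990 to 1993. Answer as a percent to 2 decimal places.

-1.03%

Real GDP 1990 = 5719.7/0.957 = 5976.70.
Real GDP 1993 = 6175.5/1.044 = 5915.23.
Change = 5915.23/5976.70 − 1 = -0.0103.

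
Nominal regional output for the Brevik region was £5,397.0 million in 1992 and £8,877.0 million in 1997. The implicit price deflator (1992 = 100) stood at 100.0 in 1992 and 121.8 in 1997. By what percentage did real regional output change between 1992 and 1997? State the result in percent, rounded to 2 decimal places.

35.04%

Real regional output 1992 = 5397.0 / 1.000 = 5397.00.
Real regional output 1997 = 8877.0 / 1.218 = 7288.18.
Real growth = 7288.18 / 5397.00 − 1 = 0.3504.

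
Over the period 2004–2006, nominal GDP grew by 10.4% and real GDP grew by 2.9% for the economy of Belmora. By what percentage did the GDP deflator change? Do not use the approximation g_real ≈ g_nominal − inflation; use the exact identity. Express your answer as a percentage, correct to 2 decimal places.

7.29%

(1 + g_nom) = (1 + g_real)(1 + π), so π = 1.1040 / 1.0290 − 1 = 0.07289.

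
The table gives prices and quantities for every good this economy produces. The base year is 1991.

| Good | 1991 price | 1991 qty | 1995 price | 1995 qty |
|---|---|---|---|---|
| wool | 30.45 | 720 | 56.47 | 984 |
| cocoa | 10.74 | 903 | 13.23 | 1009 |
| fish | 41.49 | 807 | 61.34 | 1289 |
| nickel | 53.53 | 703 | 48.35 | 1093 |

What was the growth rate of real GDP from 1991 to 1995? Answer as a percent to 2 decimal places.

48.72%

Real GDP 1991 = Nominal GDP 1991 = 30.45·720 + 10.74·903 + 41.49·807 + 53.53·703 = 102736.24.
Real GDP 1995 (at 1991 prices) = 30.45·984 + 10.74·1009 + 41.49·1289 + 53.53·1093 = 152788.36.
Real growth = 152788.36/102736.24 − 1 = 0.4872.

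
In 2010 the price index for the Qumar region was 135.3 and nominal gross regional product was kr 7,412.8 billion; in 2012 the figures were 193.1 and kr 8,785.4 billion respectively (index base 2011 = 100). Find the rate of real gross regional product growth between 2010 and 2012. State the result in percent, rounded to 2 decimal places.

Real gross regional product 2010 = 7412.8 / 1.353 = 5478.79.
Real gross regional product 2012 = 8785.4 / 1.931 = 4549.66.
Real growth = 4549.66 / 5478.79 − 1 = -0.1696.

-16.96%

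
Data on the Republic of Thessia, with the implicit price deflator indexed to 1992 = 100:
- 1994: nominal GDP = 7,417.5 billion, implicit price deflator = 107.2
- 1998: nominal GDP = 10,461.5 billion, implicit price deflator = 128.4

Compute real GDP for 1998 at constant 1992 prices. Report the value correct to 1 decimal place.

8,147.6 billion

Real GDP = Nominal / (implicit price deflator/100) = 10461.5 / 1.284 = 8147.59.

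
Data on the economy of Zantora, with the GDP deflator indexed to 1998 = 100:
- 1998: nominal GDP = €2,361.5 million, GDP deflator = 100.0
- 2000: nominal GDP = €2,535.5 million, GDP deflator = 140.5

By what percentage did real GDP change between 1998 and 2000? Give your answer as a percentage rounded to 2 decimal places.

Real GDP 1998 = 2361.5 / 1.000 = 2361.50.
Real GDP 2000 = 2535.5 / 1.405 = 1804.63.
Real growth = 1804.63 / 2361.50 − 1 = -0.2358.

-23.58%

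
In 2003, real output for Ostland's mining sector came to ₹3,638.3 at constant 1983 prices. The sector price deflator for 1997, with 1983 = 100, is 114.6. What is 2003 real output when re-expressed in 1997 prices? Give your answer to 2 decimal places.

Real output in 1997 prices = Real output in 1983 prices × (P_1997/P_1983) = 3638.3 × 1.146 = 4169.49.

₹4,169.49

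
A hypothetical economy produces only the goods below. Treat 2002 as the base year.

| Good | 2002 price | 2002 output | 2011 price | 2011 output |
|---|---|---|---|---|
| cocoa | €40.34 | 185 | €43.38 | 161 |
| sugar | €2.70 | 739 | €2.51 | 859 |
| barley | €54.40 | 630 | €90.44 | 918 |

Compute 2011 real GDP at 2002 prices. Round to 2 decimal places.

Real GDP 2011 = Σ (p_2002 × q_2011) = 40.34·161 + 2.70·859 + 54.40·918 = 58753.24.

€58753.24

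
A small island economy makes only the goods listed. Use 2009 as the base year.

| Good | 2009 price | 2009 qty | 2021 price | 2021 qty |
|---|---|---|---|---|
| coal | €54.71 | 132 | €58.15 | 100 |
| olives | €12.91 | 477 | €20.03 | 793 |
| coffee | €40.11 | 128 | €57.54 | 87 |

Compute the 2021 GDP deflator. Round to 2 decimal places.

139.10

Nominal GDP 2021 = 58.15·100 + 20.03·793 + 57.54·87 = 26704.77.
Real GDP 2021 (at 2009 prices) = 54.71·100 + 12.91·793 + 40.11·87 = 19198.20.
Deflator = Nominal/Real × 100 = 26704.77/19198.20 × 100 = 139.100.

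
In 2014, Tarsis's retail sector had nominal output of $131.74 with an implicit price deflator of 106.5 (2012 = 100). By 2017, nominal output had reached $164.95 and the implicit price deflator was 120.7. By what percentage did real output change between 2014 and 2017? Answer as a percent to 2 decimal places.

10.48%

Real output 2014 = 131.74 / 1.065 = 123.70.
Real output 2017 = 164.95 / 1.207 = 136.66.
Real growth = 136.66 / 123.70 − 1 = 0.1048.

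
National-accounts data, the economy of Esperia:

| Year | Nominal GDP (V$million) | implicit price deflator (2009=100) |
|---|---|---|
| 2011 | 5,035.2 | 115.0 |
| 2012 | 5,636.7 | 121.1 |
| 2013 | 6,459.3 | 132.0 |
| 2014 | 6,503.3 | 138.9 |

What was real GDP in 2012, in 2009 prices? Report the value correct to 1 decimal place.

Real GDP 2012 = 5636.7 / 1.211 = 4654.58.

V$4,654.6 million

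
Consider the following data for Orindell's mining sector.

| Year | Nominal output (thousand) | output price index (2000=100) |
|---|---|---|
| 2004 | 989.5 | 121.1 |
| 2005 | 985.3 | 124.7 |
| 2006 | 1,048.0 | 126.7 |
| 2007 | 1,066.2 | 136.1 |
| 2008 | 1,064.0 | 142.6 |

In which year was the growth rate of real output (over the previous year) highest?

2005: real = 985.3/1.247 = 790.14; growth vs 2004 (817.09) = -3.30%.
2006: real = 1048.0/1.267 = 827.15; growth vs 2005 (790.14) = 4.68%.
2007: real = 1066.2/1.361 = 783.39; growth vs 2006 (827.15) = -5.29%.
2008: real = 1064.0/1.426 = 746.14; growth vs 2007 (783.39) = -4.75%.

2006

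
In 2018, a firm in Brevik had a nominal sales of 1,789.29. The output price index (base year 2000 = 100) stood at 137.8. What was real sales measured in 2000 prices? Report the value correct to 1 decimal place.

Real sales = Nominal / (output price index/100) = 1789.29 / 1.378 = 1298.47.

1,298.5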